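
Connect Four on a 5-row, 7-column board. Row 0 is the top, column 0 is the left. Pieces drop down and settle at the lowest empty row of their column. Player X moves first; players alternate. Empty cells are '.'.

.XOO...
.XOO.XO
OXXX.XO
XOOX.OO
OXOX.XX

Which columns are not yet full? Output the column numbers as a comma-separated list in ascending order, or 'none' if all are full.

Answer: 0,4,5,6

Derivation:
col 0: top cell = '.' → open
col 1: top cell = 'X' → FULL
col 2: top cell = 'O' → FULL
col 3: top cell = 'O' → FULL
col 4: top cell = '.' → open
col 5: top cell = '.' → open
col 6: top cell = '.' → open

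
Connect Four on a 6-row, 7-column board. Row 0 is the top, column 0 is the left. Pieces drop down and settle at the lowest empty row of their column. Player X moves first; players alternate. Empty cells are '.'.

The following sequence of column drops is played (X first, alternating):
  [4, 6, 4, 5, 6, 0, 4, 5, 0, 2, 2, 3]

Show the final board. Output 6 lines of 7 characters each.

Answer: .......
.......
.......
....X..
X.X.XOX
O.OOXOO

Derivation:
Move 1: X drops in col 4, lands at row 5
Move 2: O drops in col 6, lands at row 5
Move 3: X drops in col 4, lands at row 4
Move 4: O drops in col 5, lands at row 5
Move 5: X drops in col 6, lands at row 4
Move 6: O drops in col 0, lands at row 5
Move 7: X drops in col 4, lands at row 3
Move 8: O drops in col 5, lands at row 4
Move 9: X drops in col 0, lands at row 4
Move 10: O drops in col 2, lands at row 5
Move 11: X drops in col 2, lands at row 4
Move 12: O drops in col 3, lands at row 5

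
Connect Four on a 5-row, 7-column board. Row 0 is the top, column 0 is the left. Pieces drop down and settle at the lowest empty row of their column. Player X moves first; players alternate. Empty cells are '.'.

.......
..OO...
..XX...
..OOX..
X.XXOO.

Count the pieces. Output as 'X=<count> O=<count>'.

X=6 O=6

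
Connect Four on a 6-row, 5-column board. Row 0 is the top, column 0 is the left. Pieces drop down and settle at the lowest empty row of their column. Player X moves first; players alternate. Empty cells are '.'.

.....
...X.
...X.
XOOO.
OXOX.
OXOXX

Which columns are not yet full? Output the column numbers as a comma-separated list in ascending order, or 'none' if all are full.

col 0: top cell = '.' → open
col 1: top cell = '.' → open
col 2: top cell = '.' → open
col 3: top cell = '.' → open
col 4: top cell = '.' → open

Answer: 0,1,2,3,4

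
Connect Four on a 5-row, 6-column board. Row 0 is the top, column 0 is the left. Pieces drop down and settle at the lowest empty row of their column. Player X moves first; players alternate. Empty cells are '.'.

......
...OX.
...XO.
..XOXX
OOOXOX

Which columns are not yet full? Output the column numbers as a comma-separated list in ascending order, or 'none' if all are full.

Answer: 0,1,2,3,4,5

Derivation:
col 0: top cell = '.' → open
col 1: top cell = '.' → open
col 2: top cell = '.' → open
col 3: top cell = '.' → open
col 4: top cell = '.' → open
col 5: top cell = '.' → open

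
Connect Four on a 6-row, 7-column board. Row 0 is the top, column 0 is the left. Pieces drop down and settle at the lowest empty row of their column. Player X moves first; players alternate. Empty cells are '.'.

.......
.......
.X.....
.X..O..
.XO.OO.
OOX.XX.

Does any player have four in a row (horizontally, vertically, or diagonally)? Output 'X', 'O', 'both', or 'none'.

none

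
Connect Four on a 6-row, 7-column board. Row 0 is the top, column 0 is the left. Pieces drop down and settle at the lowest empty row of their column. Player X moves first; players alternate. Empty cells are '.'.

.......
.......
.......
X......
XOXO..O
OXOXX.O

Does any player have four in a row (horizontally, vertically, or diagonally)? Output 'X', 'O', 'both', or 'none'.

none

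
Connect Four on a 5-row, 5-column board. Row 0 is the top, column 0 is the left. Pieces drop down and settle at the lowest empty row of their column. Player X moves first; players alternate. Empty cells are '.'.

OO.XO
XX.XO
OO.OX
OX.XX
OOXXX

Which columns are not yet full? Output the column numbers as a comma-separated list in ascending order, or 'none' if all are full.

col 0: top cell = 'O' → FULL
col 1: top cell = 'O' → FULL
col 2: top cell = '.' → open
col 3: top cell = 'X' → FULL
col 4: top cell = 'O' → FULL

Answer: 2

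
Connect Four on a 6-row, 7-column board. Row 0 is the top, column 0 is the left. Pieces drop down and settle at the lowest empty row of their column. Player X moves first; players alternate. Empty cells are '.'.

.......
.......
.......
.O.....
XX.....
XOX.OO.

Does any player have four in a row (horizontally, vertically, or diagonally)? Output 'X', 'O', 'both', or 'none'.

none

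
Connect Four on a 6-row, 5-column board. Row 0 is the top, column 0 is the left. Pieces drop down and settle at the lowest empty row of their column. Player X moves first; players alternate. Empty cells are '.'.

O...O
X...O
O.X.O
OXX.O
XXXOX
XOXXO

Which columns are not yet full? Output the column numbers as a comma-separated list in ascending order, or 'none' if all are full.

Answer: 1,2,3

Derivation:
col 0: top cell = 'O' → FULL
col 1: top cell = '.' → open
col 2: top cell = '.' → open
col 3: top cell = '.' → open
col 4: top cell = 'O' → FULL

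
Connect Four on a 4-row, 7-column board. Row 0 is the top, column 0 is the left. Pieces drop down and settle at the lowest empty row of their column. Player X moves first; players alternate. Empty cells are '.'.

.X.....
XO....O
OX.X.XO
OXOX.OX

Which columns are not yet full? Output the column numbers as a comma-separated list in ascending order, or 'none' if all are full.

col 0: top cell = '.' → open
col 1: top cell = 'X' → FULL
col 2: top cell = '.' → open
col 3: top cell = '.' → open
col 4: top cell = '.' → open
col 5: top cell = '.' → open
col 6: top cell = '.' → open

Answer: 0,2,3,4,5,6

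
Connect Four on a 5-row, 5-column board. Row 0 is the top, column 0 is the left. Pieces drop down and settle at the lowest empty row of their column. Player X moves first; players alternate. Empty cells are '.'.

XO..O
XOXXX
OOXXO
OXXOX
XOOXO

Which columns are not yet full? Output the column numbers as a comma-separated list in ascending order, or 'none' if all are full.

col 0: top cell = 'X' → FULL
col 1: top cell = 'O' → FULL
col 2: top cell = '.' → open
col 3: top cell = '.' → open
col 4: top cell = 'O' → FULL

Answer: 2,3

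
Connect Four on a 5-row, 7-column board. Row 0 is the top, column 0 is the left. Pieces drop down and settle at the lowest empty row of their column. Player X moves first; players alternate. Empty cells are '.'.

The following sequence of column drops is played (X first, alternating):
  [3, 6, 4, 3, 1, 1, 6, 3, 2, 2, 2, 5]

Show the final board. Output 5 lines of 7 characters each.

Move 1: X drops in col 3, lands at row 4
Move 2: O drops in col 6, lands at row 4
Move 3: X drops in col 4, lands at row 4
Move 4: O drops in col 3, lands at row 3
Move 5: X drops in col 1, lands at row 4
Move 6: O drops in col 1, lands at row 3
Move 7: X drops in col 6, lands at row 3
Move 8: O drops in col 3, lands at row 2
Move 9: X drops in col 2, lands at row 4
Move 10: O drops in col 2, lands at row 3
Move 11: X drops in col 2, lands at row 2
Move 12: O drops in col 5, lands at row 4

Answer: .......
.......
..XO...
.OOO..X
.XXXXOO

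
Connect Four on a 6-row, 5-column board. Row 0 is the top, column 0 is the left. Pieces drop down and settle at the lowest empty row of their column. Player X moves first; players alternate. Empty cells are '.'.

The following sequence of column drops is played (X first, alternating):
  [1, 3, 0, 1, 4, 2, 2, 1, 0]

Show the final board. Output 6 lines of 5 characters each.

Answer: .....
.....
.....
.O...
XOX..
XXOOX

Derivation:
Move 1: X drops in col 1, lands at row 5
Move 2: O drops in col 3, lands at row 5
Move 3: X drops in col 0, lands at row 5
Move 4: O drops in col 1, lands at row 4
Move 5: X drops in col 4, lands at row 5
Move 6: O drops in col 2, lands at row 5
Move 7: X drops in col 2, lands at row 4
Move 8: O drops in col 1, lands at row 3
Move 9: X drops in col 0, lands at row 4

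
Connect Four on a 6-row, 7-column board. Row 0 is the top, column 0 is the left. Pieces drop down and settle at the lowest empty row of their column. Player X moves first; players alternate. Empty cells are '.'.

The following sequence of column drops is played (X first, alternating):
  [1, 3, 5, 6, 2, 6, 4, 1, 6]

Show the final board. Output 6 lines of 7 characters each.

Answer: .......
.......
.......
......X
.O....O
.XXOXXO

Derivation:
Move 1: X drops in col 1, lands at row 5
Move 2: O drops in col 3, lands at row 5
Move 3: X drops in col 5, lands at row 5
Move 4: O drops in col 6, lands at row 5
Move 5: X drops in col 2, lands at row 5
Move 6: O drops in col 6, lands at row 4
Move 7: X drops in col 4, lands at row 5
Move 8: O drops in col 1, lands at row 4
Move 9: X drops in col 6, lands at row 3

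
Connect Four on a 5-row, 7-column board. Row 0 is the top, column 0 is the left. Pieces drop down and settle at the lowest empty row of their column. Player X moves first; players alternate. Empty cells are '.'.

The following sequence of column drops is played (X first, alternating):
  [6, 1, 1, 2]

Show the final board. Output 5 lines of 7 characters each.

Move 1: X drops in col 6, lands at row 4
Move 2: O drops in col 1, lands at row 4
Move 3: X drops in col 1, lands at row 3
Move 4: O drops in col 2, lands at row 4

Answer: .......
.......
.......
.X.....
.OO...X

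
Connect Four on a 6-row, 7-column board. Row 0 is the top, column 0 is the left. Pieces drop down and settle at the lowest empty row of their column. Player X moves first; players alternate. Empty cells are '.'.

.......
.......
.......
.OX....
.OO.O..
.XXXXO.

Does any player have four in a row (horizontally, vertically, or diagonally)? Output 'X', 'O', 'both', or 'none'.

X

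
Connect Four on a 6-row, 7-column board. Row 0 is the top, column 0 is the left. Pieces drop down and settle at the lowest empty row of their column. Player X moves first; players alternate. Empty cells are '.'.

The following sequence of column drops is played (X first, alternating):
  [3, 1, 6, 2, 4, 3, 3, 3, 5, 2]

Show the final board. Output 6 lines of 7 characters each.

Answer: .......
.......
...O...
...X...
..OO...
.OOXXXX

Derivation:
Move 1: X drops in col 3, lands at row 5
Move 2: O drops in col 1, lands at row 5
Move 3: X drops in col 6, lands at row 5
Move 4: O drops in col 2, lands at row 5
Move 5: X drops in col 4, lands at row 5
Move 6: O drops in col 3, lands at row 4
Move 7: X drops in col 3, lands at row 3
Move 8: O drops in col 3, lands at row 2
Move 9: X drops in col 5, lands at row 5
Move 10: O drops in col 2, lands at row 4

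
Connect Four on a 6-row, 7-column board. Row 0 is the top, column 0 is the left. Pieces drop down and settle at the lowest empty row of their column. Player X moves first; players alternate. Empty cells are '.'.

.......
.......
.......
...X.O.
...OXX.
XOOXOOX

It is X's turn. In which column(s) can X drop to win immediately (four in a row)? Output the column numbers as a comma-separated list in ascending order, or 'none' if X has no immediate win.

col 0: drop X → no win
col 1: drop X → no win
col 2: drop X → no win
col 3: drop X → no win
col 4: drop X → no win
col 5: drop X → no win
col 6: drop X → no win

Answer: none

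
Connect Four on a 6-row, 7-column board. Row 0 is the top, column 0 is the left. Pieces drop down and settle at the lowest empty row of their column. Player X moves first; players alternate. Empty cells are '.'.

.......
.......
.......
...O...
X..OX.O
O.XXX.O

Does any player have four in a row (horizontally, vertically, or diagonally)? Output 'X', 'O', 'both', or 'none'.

none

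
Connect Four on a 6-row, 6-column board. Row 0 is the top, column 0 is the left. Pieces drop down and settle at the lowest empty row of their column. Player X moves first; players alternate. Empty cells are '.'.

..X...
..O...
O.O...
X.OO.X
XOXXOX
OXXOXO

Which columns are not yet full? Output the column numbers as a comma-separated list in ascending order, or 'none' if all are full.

col 0: top cell = '.' → open
col 1: top cell = '.' → open
col 2: top cell = 'X' → FULL
col 3: top cell = '.' → open
col 4: top cell = '.' → open
col 5: top cell = '.' → open

Answer: 0,1,3,4,5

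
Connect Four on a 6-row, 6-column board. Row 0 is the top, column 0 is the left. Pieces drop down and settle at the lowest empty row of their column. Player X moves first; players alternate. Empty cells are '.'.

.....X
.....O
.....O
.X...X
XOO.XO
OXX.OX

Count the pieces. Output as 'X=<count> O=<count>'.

X=8 O=7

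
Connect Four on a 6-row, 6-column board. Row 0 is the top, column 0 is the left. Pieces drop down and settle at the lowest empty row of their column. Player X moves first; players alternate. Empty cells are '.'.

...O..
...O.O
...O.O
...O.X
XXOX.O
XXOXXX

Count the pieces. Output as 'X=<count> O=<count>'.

X=9 O=9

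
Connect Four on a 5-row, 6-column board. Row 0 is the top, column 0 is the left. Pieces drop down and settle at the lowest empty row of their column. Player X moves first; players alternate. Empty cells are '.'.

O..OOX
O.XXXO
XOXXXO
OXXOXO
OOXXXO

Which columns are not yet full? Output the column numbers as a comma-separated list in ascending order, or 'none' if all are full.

col 0: top cell = 'O' → FULL
col 1: top cell = '.' → open
col 2: top cell = '.' → open
col 3: top cell = 'O' → FULL
col 4: top cell = 'O' → FULL
col 5: top cell = 'X' → FULL

Answer: 1,2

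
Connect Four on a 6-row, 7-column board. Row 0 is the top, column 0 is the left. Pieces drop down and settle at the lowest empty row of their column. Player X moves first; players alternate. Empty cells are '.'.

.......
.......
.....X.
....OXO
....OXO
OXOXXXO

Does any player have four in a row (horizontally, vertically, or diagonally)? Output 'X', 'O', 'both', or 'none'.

X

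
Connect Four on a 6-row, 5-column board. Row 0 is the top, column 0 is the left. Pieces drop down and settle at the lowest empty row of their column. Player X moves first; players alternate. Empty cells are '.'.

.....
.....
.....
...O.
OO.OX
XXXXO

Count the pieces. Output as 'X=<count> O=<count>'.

X=5 O=5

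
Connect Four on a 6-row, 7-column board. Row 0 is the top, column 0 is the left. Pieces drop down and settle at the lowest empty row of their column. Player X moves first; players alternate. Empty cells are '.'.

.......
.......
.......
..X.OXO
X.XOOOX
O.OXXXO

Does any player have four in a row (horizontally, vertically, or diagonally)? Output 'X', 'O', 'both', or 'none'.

none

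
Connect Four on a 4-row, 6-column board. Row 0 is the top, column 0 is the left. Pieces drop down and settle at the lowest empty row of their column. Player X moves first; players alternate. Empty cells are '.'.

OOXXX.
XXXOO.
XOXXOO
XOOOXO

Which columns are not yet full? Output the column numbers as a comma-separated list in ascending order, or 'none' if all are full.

col 0: top cell = 'O' → FULL
col 1: top cell = 'O' → FULL
col 2: top cell = 'X' → FULL
col 3: top cell = 'X' → FULL
col 4: top cell = 'X' → FULL
col 5: top cell = '.' → open

Answer: 5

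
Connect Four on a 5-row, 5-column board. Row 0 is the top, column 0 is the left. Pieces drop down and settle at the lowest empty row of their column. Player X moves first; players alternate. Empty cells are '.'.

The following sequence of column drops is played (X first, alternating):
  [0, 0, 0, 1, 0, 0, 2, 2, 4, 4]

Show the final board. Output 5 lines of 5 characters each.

Move 1: X drops in col 0, lands at row 4
Move 2: O drops in col 0, lands at row 3
Move 3: X drops in col 0, lands at row 2
Move 4: O drops in col 1, lands at row 4
Move 5: X drops in col 0, lands at row 1
Move 6: O drops in col 0, lands at row 0
Move 7: X drops in col 2, lands at row 4
Move 8: O drops in col 2, lands at row 3
Move 9: X drops in col 4, lands at row 4
Move 10: O drops in col 4, lands at row 3

Answer: O....
X....
X....
O.O.O
XOX.X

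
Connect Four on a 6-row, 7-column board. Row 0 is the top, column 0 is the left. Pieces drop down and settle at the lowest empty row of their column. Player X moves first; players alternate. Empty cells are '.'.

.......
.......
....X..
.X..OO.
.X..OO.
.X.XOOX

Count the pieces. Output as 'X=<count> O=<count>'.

X=6 O=6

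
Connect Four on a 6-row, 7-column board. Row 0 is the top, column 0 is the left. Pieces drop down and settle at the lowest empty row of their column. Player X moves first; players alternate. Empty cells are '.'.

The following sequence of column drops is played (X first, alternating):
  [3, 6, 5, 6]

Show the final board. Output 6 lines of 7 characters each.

Move 1: X drops in col 3, lands at row 5
Move 2: O drops in col 6, lands at row 5
Move 3: X drops in col 5, lands at row 5
Move 4: O drops in col 6, lands at row 4

Answer: .......
.......
.......
.......
......O
...X.XO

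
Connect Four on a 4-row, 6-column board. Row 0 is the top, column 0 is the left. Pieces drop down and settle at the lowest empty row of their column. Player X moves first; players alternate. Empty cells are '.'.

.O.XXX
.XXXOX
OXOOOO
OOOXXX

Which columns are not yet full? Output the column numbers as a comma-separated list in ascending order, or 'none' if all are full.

col 0: top cell = '.' → open
col 1: top cell = 'O' → FULL
col 2: top cell = '.' → open
col 3: top cell = 'X' → FULL
col 4: top cell = 'X' → FULL
col 5: top cell = 'X' → FULL

Answer: 0,2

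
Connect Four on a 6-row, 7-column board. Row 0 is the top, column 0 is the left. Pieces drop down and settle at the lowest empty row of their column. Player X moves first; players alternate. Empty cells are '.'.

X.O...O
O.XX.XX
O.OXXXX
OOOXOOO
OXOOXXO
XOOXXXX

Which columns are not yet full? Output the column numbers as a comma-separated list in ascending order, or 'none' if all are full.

Answer: 1,3,4,5

Derivation:
col 0: top cell = 'X' → FULL
col 1: top cell = '.' → open
col 2: top cell = 'O' → FULL
col 3: top cell = '.' → open
col 4: top cell = '.' → open
col 5: top cell = '.' → open
col 6: top cell = 'O' → FULL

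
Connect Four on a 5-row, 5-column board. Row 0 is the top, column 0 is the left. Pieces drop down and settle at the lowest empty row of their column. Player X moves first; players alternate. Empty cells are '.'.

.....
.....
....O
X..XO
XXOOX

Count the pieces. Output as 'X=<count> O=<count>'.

X=5 O=4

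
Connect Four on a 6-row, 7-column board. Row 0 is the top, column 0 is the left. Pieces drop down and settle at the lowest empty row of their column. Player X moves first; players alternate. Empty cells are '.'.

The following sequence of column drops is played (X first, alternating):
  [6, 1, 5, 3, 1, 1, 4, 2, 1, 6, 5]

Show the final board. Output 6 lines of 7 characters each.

Answer: .......
.......
.X.....
.O.....
.X...XO
.OOOXXX

Derivation:
Move 1: X drops in col 6, lands at row 5
Move 2: O drops in col 1, lands at row 5
Move 3: X drops in col 5, lands at row 5
Move 4: O drops in col 3, lands at row 5
Move 5: X drops in col 1, lands at row 4
Move 6: O drops in col 1, lands at row 3
Move 7: X drops in col 4, lands at row 5
Move 8: O drops in col 2, lands at row 5
Move 9: X drops in col 1, lands at row 2
Move 10: O drops in col 6, lands at row 4
Move 11: X drops in col 5, lands at row 4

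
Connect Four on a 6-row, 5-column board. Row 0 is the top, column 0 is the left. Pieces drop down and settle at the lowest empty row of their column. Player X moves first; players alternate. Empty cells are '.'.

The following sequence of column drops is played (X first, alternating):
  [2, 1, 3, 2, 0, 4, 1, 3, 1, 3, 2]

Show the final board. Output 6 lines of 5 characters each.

Move 1: X drops in col 2, lands at row 5
Move 2: O drops in col 1, lands at row 5
Move 3: X drops in col 3, lands at row 5
Move 4: O drops in col 2, lands at row 4
Move 5: X drops in col 0, lands at row 5
Move 6: O drops in col 4, lands at row 5
Move 7: X drops in col 1, lands at row 4
Move 8: O drops in col 3, lands at row 4
Move 9: X drops in col 1, lands at row 3
Move 10: O drops in col 3, lands at row 3
Move 11: X drops in col 2, lands at row 3

Answer: .....
.....
.....
.XXO.
.XOO.
XOXXO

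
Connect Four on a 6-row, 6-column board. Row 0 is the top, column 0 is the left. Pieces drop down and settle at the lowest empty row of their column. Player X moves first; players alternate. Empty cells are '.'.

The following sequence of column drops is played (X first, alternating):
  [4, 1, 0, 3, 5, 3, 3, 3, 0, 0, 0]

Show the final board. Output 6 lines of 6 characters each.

Move 1: X drops in col 4, lands at row 5
Move 2: O drops in col 1, lands at row 5
Move 3: X drops in col 0, lands at row 5
Move 4: O drops in col 3, lands at row 5
Move 5: X drops in col 5, lands at row 5
Move 6: O drops in col 3, lands at row 4
Move 7: X drops in col 3, lands at row 3
Move 8: O drops in col 3, lands at row 2
Move 9: X drops in col 0, lands at row 4
Move 10: O drops in col 0, lands at row 3
Move 11: X drops in col 0, lands at row 2

Answer: ......
......
X..O..
O..X..
X..O..
XO.OXX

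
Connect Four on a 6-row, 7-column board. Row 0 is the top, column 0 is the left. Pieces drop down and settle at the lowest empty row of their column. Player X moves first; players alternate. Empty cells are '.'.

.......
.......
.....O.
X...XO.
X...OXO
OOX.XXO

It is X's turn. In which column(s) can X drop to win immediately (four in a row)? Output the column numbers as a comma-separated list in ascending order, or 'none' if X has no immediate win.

Answer: 3

Derivation:
col 0: drop X → no win
col 1: drop X → no win
col 2: drop X → no win
col 3: drop X → WIN!
col 4: drop X → no win
col 5: drop X → no win
col 6: drop X → no win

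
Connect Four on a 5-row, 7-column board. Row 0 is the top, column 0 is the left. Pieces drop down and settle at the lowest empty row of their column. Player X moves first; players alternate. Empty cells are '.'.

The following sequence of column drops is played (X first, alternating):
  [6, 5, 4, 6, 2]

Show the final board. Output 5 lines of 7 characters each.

Move 1: X drops in col 6, lands at row 4
Move 2: O drops in col 5, lands at row 4
Move 3: X drops in col 4, lands at row 4
Move 4: O drops in col 6, lands at row 3
Move 5: X drops in col 2, lands at row 4

Answer: .......
.......
.......
......O
..X.XOX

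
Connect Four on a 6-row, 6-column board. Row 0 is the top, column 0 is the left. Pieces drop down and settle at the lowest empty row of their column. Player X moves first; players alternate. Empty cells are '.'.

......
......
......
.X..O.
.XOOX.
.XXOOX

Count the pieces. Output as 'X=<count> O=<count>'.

X=6 O=5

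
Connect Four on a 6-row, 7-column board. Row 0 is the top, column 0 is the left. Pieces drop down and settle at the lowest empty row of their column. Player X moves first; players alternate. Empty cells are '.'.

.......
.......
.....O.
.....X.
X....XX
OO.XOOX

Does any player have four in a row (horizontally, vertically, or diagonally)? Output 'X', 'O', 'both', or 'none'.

none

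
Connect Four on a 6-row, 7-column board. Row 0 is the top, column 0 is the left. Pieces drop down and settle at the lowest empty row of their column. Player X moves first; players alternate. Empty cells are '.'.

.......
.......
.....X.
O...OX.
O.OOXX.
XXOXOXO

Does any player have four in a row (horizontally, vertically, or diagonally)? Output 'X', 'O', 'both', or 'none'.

X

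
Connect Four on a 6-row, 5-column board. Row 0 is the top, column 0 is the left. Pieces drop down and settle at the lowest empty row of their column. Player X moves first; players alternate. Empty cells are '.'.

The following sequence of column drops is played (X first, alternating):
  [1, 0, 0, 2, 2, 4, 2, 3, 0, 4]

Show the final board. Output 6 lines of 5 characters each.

Answer: .....
.....
.....
X.X..
X.X.O
OXOOO

Derivation:
Move 1: X drops in col 1, lands at row 5
Move 2: O drops in col 0, lands at row 5
Move 3: X drops in col 0, lands at row 4
Move 4: O drops in col 2, lands at row 5
Move 5: X drops in col 2, lands at row 4
Move 6: O drops in col 4, lands at row 5
Move 7: X drops in col 2, lands at row 3
Move 8: O drops in col 3, lands at row 5
Move 9: X drops in col 0, lands at row 3
Move 10: O drops in col 4, lands at row 4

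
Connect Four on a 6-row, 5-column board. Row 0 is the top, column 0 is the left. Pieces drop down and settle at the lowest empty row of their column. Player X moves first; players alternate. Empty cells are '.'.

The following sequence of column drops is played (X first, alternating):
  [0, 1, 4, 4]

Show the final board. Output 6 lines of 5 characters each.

Answer: .....
.....
.....
.....
....O
XO..X

Derivation:
Move 1: X drops in col 0, lands at row 5
Move 2: O drops in col 1, lands at row 5
Move 3: X drops in col 4, lands at row 5
Move 4: O drops in col 4, lands at row 4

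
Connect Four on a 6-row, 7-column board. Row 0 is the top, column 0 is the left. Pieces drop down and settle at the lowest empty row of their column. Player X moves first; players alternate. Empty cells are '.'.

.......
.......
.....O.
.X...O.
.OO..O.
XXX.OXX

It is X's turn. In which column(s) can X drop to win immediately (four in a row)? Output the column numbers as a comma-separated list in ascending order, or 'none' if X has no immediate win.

Answer: 3

Derivation:
col 0: drop X → no win
col 1: drop X → no win
col 2: drop X → no win
col 3: drop X → WIN!
col 4: drop X → no win
col 5: drop X → no win
col 6: drop X → no win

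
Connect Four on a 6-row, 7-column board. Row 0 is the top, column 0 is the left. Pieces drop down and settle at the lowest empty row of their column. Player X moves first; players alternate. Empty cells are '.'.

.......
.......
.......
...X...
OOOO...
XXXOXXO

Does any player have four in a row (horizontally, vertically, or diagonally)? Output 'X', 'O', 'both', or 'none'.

O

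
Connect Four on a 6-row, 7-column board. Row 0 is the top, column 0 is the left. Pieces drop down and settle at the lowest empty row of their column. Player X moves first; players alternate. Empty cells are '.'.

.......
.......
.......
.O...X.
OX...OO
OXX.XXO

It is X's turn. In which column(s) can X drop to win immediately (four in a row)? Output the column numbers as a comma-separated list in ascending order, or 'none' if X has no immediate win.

col 0: drop X → no win
col 1: drop X → no win
col 2: drop X → no win
col 3: drop X → WIN!
col 4: drop X → no win
col 5: drop X → no win
col 6: drop X → no win

Answer: 3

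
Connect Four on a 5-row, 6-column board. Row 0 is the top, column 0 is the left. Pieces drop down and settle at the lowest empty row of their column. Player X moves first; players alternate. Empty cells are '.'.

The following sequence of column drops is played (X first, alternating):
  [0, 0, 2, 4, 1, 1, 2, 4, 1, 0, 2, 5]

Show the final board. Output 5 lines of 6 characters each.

Move 1: X drops in col 0, lands at row 4
Move 2: O drops in col 0, lands at row 3
Move 3: X drops in col 2, lands at row 4
Move 4: O drops in col 4, lands at row 4
Move 5: X drops in col 1, lands at row 4
Move 6: O drops in col 1, lands at row 3
Move 7: X drops in col 2, lands at row 3
Move 8: O drops in col 4, lands at row 3
Move 9: X drops in col 1, lands at row 2
Move 10: O drops in col 0, lands at row 2
Move 11: X drops in col 2, lands at row 2
Move 12: O drops in col 5, lands at row 4

Answer: ......
......
OXX...
OOX.O.
XXX.OO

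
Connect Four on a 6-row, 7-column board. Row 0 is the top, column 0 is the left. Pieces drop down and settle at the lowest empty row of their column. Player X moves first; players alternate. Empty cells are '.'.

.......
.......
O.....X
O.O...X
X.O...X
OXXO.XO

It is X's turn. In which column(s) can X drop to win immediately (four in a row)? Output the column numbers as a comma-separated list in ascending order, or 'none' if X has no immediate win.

Answer: 6

Derivation:
col 0: drop X → no win
col 1: drop X → no win
col 2: drop X → no win
col 3: drop X → no win
col 4: drop X → no win
col 5: drop X → no win
col 6: drop X → WIN!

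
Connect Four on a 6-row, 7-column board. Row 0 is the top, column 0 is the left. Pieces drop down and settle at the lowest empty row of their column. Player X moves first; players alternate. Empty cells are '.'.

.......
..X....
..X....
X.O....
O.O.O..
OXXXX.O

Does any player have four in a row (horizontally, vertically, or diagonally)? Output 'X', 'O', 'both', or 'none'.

X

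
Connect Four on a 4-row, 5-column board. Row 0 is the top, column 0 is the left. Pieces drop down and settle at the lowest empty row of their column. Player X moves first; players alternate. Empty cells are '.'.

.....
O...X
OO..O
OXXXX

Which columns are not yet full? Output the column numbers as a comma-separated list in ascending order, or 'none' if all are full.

Answer: 0,1,2,3,4

Derivation:
col 0: top cell = '.' → open
col 1: top cell = '.' → open
col 2: top cell = '.' → open
col 3: top cell = '.' → open
col 4: top cell = '.' → open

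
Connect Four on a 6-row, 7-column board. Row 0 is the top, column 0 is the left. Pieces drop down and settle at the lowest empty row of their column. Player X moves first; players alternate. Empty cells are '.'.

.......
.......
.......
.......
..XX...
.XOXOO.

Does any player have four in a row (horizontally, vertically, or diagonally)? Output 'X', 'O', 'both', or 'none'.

none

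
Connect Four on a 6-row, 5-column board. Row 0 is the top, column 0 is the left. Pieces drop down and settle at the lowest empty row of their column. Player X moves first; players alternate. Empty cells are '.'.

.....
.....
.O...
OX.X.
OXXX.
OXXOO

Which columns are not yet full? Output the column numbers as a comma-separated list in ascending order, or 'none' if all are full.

Answer: 0,1,2,3,4

Derivation:
col 0: top cell = '.' → open
col 1: top cell = '.' → open
col 2: top cell = '.' → open
col 3: top cell = '.' → open
col 4: top cell = '.' → open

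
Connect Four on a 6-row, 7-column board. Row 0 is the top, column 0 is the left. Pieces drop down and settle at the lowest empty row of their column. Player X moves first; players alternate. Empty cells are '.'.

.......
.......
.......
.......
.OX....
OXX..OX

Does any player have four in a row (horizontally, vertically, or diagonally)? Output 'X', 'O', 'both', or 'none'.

none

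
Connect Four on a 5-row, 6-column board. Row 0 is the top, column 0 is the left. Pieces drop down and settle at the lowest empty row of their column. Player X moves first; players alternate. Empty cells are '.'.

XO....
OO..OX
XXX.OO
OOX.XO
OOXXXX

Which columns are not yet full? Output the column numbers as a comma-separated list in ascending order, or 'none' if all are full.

col 0: top cell = 'X' → FULL
col 1: top cell = 'O' → FULL
col 2: top cell = '.' → open
col 3: top cell = '.' → open
col 4: top cell = '.' → open
col 5: top cell = '.' → open

Answer: 2,3,4,5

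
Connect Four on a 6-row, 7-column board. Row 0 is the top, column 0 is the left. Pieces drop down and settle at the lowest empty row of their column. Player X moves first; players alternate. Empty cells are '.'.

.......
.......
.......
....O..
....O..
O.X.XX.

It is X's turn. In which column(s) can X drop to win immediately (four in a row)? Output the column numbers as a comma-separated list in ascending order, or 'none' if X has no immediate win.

Answer: 3

Derivation:
col 0: drop X → no win
col 1: drop X → no win
col 2: drop X → no win
col 3: drop X → WIN!
col 4: drop X → no win
col 5: drop X → no win
col 6: drop X → no win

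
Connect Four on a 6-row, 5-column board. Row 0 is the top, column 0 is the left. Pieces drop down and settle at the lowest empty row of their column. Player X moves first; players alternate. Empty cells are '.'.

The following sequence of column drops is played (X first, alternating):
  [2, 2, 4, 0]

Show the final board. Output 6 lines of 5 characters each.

Answer: .....
.....
.....
.....
..O..
O.X.X

Derivation:
Move 1: X drops in col 2, lands at row 5
Move 2: O drops in col 2, lands at row 4
Move 3: X drops in col 4, lands at row 5
Move 4: O drops in col 0, lands at row 5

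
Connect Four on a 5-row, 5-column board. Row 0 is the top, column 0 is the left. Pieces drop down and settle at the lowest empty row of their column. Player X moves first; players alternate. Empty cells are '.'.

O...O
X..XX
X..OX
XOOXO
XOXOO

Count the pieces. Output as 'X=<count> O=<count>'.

X=9 O=9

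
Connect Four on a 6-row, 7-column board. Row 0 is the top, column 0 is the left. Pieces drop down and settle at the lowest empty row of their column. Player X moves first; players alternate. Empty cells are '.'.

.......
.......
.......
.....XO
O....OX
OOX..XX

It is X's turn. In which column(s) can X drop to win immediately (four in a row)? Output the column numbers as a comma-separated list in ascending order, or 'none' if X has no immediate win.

col 0: drop X → no win
col 1: drop X → no win
col 2: drop X → no win
col 3: drop X → no win
col 4: drop X → no win
col 5: drop X → no win
col 6: drop X → no win

Answer: none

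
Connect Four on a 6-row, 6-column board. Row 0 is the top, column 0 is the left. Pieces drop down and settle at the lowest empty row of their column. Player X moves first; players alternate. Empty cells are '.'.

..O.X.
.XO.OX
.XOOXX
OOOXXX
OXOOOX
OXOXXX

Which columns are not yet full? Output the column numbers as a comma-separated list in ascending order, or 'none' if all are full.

Answer: 0,1,3,5

Derivation:
col 0: top cell = '.' → open
col 1: top cell = '.' → open
col 2: top cell = 'O' → FULL
col 3: top cell = '.' → open
col 4: top cell = 'X' → FULL
col 5: top cell = '.' → open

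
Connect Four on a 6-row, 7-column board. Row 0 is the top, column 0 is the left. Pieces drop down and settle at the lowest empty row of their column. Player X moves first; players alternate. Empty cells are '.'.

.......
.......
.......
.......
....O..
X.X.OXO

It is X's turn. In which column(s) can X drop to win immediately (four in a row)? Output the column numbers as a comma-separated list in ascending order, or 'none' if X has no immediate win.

Answer: none

Derivation:
col 0: drop X → no win
col 1: drop X → no win
col 2: drop X → no win
col 3: drop X → no win
col 4: drop X → no win
col 5: drop X → no win
col 6: drop X → no win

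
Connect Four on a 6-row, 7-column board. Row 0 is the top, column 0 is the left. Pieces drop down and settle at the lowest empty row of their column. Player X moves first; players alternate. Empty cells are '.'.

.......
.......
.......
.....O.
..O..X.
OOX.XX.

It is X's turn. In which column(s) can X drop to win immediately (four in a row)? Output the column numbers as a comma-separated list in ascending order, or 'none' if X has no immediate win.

col 0: drop X → no win
col 1: drop X → no win
col 2: drop X → no win
col 3: drop X → WIN!
col 4: drop X → no win
col 5: drop X → no win
col 6: drop X → no win

Answer: 3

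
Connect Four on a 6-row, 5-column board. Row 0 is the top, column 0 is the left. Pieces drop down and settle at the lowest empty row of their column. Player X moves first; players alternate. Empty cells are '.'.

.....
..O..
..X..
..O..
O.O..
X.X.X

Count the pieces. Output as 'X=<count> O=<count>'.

X=4 O=4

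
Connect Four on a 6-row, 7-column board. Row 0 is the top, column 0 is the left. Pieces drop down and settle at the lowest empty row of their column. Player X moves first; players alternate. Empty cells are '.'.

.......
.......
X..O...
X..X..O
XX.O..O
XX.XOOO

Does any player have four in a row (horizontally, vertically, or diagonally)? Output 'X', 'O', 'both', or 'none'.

X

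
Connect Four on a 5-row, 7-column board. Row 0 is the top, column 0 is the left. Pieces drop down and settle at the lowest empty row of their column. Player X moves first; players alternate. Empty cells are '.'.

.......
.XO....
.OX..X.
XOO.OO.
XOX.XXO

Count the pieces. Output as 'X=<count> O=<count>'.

X=8 O=8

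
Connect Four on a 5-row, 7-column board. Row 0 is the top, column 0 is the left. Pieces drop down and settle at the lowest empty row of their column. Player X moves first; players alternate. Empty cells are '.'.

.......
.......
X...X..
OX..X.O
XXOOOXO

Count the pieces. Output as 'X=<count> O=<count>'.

X=7 O=6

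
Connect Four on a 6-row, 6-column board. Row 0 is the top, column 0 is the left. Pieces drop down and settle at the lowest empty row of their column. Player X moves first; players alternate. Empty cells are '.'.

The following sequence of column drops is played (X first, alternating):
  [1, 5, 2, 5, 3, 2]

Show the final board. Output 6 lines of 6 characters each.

Move 1: X drops in col 1, lands at row 5
Move 2: O drops in col 5, lands at row 5
Move 3: X drops in col 2, lands at row 5
Move 4: O drops in col 5, lands at row 4
Move 5: X drops in col 3, lands at row 5
Move 6: O drops in col 2, lands at row 4

Answer: ......
......
......
......
..O..O
.XXX.O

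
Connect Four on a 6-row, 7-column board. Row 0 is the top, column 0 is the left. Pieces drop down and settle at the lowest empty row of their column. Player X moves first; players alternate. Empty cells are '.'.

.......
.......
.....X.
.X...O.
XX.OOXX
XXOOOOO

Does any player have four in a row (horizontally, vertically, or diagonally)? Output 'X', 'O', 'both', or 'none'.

O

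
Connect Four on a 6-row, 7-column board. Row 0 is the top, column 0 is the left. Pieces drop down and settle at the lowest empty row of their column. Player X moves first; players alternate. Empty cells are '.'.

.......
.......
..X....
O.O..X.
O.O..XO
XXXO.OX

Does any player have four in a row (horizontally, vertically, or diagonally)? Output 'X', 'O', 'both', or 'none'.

none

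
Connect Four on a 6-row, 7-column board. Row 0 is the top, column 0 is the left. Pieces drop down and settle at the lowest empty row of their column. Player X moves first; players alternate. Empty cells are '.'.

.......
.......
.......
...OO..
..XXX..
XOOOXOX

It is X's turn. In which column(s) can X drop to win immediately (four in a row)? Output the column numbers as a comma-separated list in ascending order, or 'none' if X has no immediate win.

col 0: drop X → no win
col 1: drop X → WIN!
col 2: drop X → no win
col 3: drop X → no win
col 4: drop X → no win
col 5: drop X → WIN!
col 6: drop X → no win

Answer: 1,5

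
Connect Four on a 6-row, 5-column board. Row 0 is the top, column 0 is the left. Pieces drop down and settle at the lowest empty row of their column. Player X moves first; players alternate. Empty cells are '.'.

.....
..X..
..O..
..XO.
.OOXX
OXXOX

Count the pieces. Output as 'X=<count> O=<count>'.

X=7 O=6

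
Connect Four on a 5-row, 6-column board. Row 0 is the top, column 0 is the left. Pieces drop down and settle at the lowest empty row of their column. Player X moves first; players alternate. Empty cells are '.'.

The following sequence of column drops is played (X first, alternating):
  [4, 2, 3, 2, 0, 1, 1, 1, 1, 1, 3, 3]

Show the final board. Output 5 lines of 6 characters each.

Move 1: X drops in col 4, lands at row 4
Move 2: O drops in col 2, lands at row 4
Move 3: X drops in col 3, lands at row 4
Move 4: O drops in col 2, lands at row 3
Move 5: X drops in col 0, lands at row 4
Move 6: O drops in col 1, lands at row 4
Move 7: X drops in col 1, lands at row 3
Move 8: O drops in col 1, lands at row 2
Move 9: X drops in col 1, lands at row 1
Move 10: O drops in col 1, lands at row 0
Move 11: X drops in col 3, lands at row 3
Move 12: O drops in col 3, lands at row 2

Answer: .O....
.X....
.O.O..
.XOX..
XOOXX.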